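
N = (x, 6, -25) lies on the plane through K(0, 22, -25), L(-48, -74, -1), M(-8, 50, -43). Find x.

-16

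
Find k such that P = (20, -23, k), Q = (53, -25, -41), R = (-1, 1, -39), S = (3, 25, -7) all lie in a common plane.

Coplanarity ⇔ det[PQ; PR; PS] = 0.
Expanding, this is linear in k: (1400)k + (79800) = 0.
So k = -57.

-57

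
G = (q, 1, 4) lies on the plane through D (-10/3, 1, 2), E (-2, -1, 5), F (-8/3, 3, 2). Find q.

The plane through D, E, F has equation −6x + 2y + 4z = 30.
Substituting G: (-6)q + (18) = 30, so q = -2.

-2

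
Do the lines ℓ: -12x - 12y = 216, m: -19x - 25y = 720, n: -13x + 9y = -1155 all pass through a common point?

No

Intersecting ℓ and m: solving the 2×2 system gives (x, y) = (45, -63).
Substitute into n: (-13)(45) + (9)(-63) = -1152.
But n requires -1155 ≠ -1152, so the three lines have no common point.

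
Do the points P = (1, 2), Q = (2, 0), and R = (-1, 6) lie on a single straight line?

Yes

PQ = (1, -2), PR = (-2, 4).
det[PQ; PR] = (1)(4) − (-2)(-2) = 0.
The determinant is zero, so the points are collinear.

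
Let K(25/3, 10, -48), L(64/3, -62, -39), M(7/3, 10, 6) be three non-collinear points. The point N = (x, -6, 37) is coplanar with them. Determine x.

A normal to the plane is n = KL × KM = (-3888, -756, -432).
N lies in the plane iff n · KN = 0.
This gives (-3888)x + (7776) = 0, so x = 2.

2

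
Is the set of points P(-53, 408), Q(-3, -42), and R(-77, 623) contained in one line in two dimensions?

PQ = (50, -450), PR = (-24, 215).
det[PQ; PR] = (50)(215) − (-450)(-24) = -50.
The determinant is nonzero, so they are not collinear.

No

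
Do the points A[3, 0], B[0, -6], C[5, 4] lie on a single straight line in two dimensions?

AB = (-3, -6), AC = (2, 4).
Checking proportionality: AC = -2/3·AB, so the vectors are parallel and the points are collinear.

Yes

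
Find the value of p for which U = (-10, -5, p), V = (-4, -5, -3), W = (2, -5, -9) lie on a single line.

Direction VW = (6, 0, -6). From the x-coordinate of U, the parameter along the line is τ = (-10 − (-4))/6 = -1.
Then p = (-3) + (-1)·(-6) = 3.

3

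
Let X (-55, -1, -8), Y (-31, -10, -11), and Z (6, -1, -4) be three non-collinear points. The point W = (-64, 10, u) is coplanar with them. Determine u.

The plane through X, Y, Z has equation −36x − 279y + 549z = -2133.
Substituting W: (549)u + (-486) = -2133, so u = -3.

-3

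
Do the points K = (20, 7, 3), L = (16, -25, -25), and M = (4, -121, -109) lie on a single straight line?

KL = (-4, -32, -28), KM = (-16, -128, -112).
KL × KM = (0, 0, 0).
The cross product vanishes, so the three points are collinear.

Yes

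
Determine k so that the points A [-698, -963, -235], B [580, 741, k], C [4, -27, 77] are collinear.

Collinearity requires AB × AC = 0; each component is linear in k.
The x-component gives (-936)k + (311688) = 0, so k = 333.
The remaining components then also vanish.

333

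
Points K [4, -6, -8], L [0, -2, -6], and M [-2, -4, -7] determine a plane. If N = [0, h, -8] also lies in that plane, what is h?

-6

The plane through K, L, M has equation −8y + 16z = -80.
Substituting N: (-8)h + (-128) = -80, so h = -6.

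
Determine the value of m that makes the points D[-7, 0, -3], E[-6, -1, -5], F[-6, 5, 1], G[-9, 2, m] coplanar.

1

Coplanarity ⇔ det[DE; DF; DG] = 0.
Expanding, this is linear in m: (6)m + (-6) = 0.
So m = 1.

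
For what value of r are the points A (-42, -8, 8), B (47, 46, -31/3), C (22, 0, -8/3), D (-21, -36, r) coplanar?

7

The points are coplanar iff AB · (AC × AD) = 0.
Expanding, this is linear in r: (-2744)r + (19208) = 0.
So r = 7.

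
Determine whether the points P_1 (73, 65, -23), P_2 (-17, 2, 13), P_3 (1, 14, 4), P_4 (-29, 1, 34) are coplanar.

The four points are coplanar iff the 3×3 determinant with rows P_1P_2, P_1P_3, P_1P_4 is zero.
Rows: (-90, -63, 36), (-72, -51, 27), (-102, -64, 57).
Expanding along the first row: (-90)(-1179) − (-63)(-1350) + (36)(-594) = -324.
Nonzero ⇒ not coplanar.

No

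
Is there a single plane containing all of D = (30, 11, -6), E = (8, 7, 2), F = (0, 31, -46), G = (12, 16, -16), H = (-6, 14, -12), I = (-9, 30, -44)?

Yes

The plane through D, E, F has normal n = DE × DF = (0, -1120, -560) and equation n·P = -8960.
Checking the remaining points: n·G = -8960, n·H = -8960, n·I = -8960.
All equal -8960, so all 6 points lie in one plane.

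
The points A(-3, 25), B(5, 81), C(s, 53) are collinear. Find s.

1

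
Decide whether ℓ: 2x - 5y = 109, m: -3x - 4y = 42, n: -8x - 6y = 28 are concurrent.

No

Intersecting ℓ and m: solving the 2×2 system gives (x, y) = (226/23, -411/23).
Substitute into n: (-8)(226/23) + (-6)(-411/23) = 658/23.
But n requires 28 ≠ 658/23, so the three lines have no common point.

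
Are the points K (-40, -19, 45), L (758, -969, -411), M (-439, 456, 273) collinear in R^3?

KL = (798, -950, -456), KM = (-399, 475, 228).
KL × KM = (0, 0, 0).
The cross product vanishes, so the three points are collinear.

Yes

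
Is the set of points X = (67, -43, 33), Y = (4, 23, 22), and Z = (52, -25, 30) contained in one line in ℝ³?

No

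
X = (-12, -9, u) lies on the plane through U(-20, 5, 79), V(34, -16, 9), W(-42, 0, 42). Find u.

16

Coplanarity requires UV · (UW × UX) = 0.
UV = (54, -21, -70), UW = (-22, -5, -37); the triple product is linear in u with coefficient -732 and constant term 11712.
Setting it to zero: u = 16.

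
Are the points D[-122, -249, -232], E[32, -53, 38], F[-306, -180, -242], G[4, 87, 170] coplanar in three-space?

The four points are coplanar iff the 3×3 determinant with rows DE, DF, DG is zero.
Rows: (154, 196, 270), (-184, 69, -10), (126, 336, 402).
Expanding along the first row: (154)(31098) − (196)(-72708) + (270)(-70518) = 0.
Zero determinant ⇒ coplanar.

Yes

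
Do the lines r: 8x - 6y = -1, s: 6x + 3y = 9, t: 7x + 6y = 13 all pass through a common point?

No

Intersecting r and s: solving the 2×2 system gives (x, y) = (17/20, 13/10).
Substitute into t: (7)(17/20) + (6)(13/10) = 55/4.
But t requires 13 ≠ 55/4, so the three lines have no common point.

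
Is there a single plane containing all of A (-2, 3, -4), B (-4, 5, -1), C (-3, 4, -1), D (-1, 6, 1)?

No

A normal to the plane through A, B, C is n = AB × AC = (3, 3, 0).
The plane has equation n·P = 3. For D: n·D = 15.
15 ≠ 3, so D is off the plane.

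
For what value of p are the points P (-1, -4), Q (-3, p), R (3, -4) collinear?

Collinearity: (Q − P) must be parallel to (R − P) = (4, 0).
Cross-multiplying the components: (p − (-4))·(4) = (-2)·(0).
Solving gives p = -4.

-4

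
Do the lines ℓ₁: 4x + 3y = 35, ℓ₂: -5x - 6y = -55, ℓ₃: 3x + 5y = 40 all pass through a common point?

Intersecting ℓ₁ and ℓ₂: solving the 2×2 system gives (x, y) = (5, 5).
Substitute into ℓ₃: (3)(5) + (5)(5) = 40.
This equals 40, so (5, 5) lies on all three lines and they are concurrent.

Yes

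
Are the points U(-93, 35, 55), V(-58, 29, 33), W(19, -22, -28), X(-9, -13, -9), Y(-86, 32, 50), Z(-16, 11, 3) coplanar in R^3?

Yes

The plane through U, V, W has normal n = UV × UW = (-756, 441, -1323) and equation n·P = 12978.
Checking the remaining points: n·X = 12978, n·Y = 12978, n·Z = 12978.
All equal 12978, so all 6 points lie in one plane.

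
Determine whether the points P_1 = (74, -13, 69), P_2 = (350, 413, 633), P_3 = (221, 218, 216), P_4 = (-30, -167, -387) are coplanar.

Yes

The four points are coplanar iff the 3×3 determinant with rows P_1P_2, P_1P_3, P_1P_4 is zero.
Rows: (276, 426, 564), (147, 231, 147), (-104, -154, -456).
Expanding along the first row: (276)(-82698) − (426)(-51744) + (564)(1386) = 0.
Zero determinant ⇒ coplanar.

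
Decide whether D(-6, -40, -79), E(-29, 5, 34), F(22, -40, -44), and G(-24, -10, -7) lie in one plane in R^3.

The four points are coplanar iff the 3×3 determinant with rows DE, DF, DG is zero.
Rows: (-23, 45, 113), (28, 0, 35), (-18, 30, 72).
Expanding along the first row: (-23)(-1050) − (45)(2646) + (113)(840) = 0.
Zero determinant ⇒ coplanar.

Yes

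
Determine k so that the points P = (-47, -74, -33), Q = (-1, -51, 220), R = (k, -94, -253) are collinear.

-87

Collinearity requires PQ × PR = 0; each component is linear in k.
The y-component gives (253)k + (22011) = 0, so k = -87.
The remaining components then also vanish.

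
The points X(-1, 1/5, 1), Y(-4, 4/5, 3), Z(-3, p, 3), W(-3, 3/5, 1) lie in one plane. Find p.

3/5

Coplanarity ⇔ det[XY; XZ; XW] = 0.
Expanding, this is linear in p: (4)p + (-12/5) = 0.
So p = 3/5.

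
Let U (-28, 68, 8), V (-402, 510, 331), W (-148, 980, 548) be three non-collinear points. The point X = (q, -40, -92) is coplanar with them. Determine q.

172

Coplanarity requires UV · (UW × UX) = 0.
UV = (-374, 442, 323), UW = (-120, 912, 540); the triple product is linear in q with coefficient -55896 and constant term 9614112.
Setting it to zero: q = 172.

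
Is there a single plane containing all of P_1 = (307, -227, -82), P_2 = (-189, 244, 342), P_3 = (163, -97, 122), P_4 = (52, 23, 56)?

No

The four points are coplanar iff the 3×3 determinant with rows P_1P_2, P_1P_3, P_1P_4 is zero.
Rows: (-496, 471, 424), (-144, 130, 204), (-255, 250, 138).
Expanding along the first row: (-496)(-33060) − (471)(32148) + (424)(-2850) = 47652.
Nonzero ⇒ not coplanar.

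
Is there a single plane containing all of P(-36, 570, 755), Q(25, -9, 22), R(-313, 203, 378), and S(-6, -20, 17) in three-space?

Yes

With P as base: PQ = (61, -579, -733), PR = (-277, -367, -377), PS = (30, -590, -738).
PR × PS = (48416, -215736, 174440).
PQ · (PR × PS) = 0.
The scalar triple product vanishes, so the four points are coplanar.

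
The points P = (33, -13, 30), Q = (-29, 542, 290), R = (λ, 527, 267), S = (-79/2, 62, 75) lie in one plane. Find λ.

153/2

Normal to plane PQS: n = (5475, -16060, 71175/2); plane equation n·X = 1457080.
Requiring n·R = 1457080: (5475)λ + (2076485/2) = 1457080.
So λ = 153/2.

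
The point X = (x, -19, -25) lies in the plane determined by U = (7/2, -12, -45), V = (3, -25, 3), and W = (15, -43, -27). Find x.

4

The plane through U, V, W has equation 1254x + 561y + 165z = -9768.
Substituting X: (1254)x + (-14784) = -9768, so x = 4.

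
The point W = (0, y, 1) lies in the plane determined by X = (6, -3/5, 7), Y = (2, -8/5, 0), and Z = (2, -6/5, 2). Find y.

-6/5

Coplanarity requires XY · (XZ × XW) = 0.
XY = (-4, -1, -7), XZ = (-4, -3/5, -5); the triple product is linear in y with coefficient 8 and constant term 48/5.
Setting it to zero: y = -6/5.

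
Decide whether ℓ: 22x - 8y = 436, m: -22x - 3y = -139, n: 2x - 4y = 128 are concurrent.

Yes

Lines aᵢx + bᵢy = cᵢ with pairwise distinct directions are concurrent exactly when det[aᵢ bᵢ cᵢ] = 0.
Here the determinant is 0.
It vanishes, so the lines are concurrent at (10, -27).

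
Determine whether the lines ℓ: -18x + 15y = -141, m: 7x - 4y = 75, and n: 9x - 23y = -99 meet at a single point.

No

Lines aᵢx + bᵢy = cᵢ with pairwise distinct directions are concurrent exactly when det[aᵢ bᵢ cᵢ] = 0.
Here the determinant is -33.
Nonzero, so no common point exists.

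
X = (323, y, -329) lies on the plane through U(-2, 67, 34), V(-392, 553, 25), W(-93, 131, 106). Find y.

The plane through U, V, W has equation 35568x + 28899y + 19266z = 2520141.
Substituting X: (28899)y + (5149950) = 2520141, so y = -91.

-91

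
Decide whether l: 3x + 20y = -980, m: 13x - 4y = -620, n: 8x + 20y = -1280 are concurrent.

Yes

Intersecting l and m: solving the 2×2 system gives (x, y) = (-60, -40).
Substitute into n: (8)(-60) + (20)(-40) = -1280.
This equals -1280, so (-60, -40) lies on all three lines and they are concurrent.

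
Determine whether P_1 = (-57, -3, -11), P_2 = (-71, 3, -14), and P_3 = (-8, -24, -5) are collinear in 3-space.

P_1P_2 = (-14, 6, -3), P_1P_3 = (49, -21, 6).
Comparing components 2 and 3: (6)(6) − (-3)(-21) = -27 ≠ 0, so P_1P_2 and P_1P_3 are not parallel and the points are not collinear.

No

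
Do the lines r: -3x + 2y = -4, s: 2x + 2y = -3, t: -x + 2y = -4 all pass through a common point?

No

Intersecting r and s: solving the 2×2 system gives (x, y) = (1/5, -17/10).
Substitute into t: (-1)(1/5) + (2)(-17/10) = -18/5.
But t requires -4 ≠ -18/5, so the three lines have no common point.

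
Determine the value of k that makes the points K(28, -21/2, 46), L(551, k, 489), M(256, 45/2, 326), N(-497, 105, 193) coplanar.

17

Normal to plane KMN: n = (-27489, -180516, 43659); plane equation n·P = 3134040.
Requiring n·L = 3134040: (-180516)k + (6202812) = 3134040.
So k = 17.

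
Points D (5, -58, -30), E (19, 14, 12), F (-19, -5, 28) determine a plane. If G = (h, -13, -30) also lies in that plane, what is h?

Coplanarity requires DE · (DF × DG) = 0.
DE = (14, 72, 42), DF = (-24, 53, 58); the triple product is linear in h with coefficient 1950 and constant term -91650.
Setting it to zero: h = 47.

47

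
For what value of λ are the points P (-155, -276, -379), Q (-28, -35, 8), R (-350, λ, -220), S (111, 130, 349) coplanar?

255

Normal to plane PQS: n = (18326, 10486, -12544); plane equation n·X = -980490.
Requiring n·R = -980490: (10486)λ + (-3654420) = -980490.
So λ = 255.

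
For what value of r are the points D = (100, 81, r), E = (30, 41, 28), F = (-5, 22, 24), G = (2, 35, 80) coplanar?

48

The points are coplanar iff DE · (DF × DG) = 0.
Expanding, this is linear in r: (322)r + (-15456) = 0.
So r = 48.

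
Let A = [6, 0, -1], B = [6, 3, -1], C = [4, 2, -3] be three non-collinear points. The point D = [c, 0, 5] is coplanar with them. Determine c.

Coplanarity requires AB · (AC × AD) = 0.
AB = (0, 3, 0), AC = (-2, 2, -2); the triple product is linear in c with coefficient -6 and constant term 72.
Setting it to zero: c = 12.

12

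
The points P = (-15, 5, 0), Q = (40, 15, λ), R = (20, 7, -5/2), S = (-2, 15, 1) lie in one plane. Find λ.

The points are coplanar iff PQ · (PR × PS) = 0.
Expanding, this is linear in λ: (324)λ + (810) = 0.
So λ = -5/2.

-5/2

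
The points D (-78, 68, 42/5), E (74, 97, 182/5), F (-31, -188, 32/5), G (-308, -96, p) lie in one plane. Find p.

-194/5

Normal to plane DEF: n = (7110, 1620, -40275); plane equation n·P = -782730.
Requiring n·G = -782730: (-40275)p + (-2345400) = -782730.
So p = -194/5.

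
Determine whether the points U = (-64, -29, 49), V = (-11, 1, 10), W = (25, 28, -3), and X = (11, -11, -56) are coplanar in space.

Yes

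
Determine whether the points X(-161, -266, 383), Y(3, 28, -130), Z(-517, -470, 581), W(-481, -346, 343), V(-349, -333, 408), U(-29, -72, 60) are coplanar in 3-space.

No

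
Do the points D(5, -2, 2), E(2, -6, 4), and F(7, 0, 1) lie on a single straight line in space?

DE = (-3, -4, 2), DF = (2, 2, -1).
DE × DF = (0, 1, 2).
The cross product is nonzero, so the points do not lie on one line.

No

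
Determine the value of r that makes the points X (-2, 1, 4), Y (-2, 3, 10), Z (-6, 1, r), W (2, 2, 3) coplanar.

8

Normal to plane XYW: n = (-8, 24, -8); plane equation n·P = 8.
Requiring n·Z = 8: (-8)r + (72) = 8.
So r = 8.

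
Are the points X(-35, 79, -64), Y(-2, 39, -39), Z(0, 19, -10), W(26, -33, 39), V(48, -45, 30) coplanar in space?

The plane through X, Y, Z has normal n = XY × XZ = (-660, -907, -580) and equation n·P = -11433.
Checking the remaining points: n·W = -9849, n·V = -8265.
Since n·W = -9849 ≠ -11433, W is off the plane and the points are not all coplanar.

No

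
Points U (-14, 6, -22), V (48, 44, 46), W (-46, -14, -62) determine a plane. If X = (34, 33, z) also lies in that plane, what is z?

0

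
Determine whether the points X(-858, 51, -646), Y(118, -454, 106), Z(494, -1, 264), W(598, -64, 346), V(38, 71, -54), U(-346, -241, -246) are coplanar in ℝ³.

The plane through X, Y, Z has normal n = XY × XZ = (-420446, 128544, 632008) and equation n·P = -40978756.
Checking the remaining points: n·W = -40978756, n·V = -40978756, n·U = -40978756.
All equal -40978756, so all 6 points lie in one plane.

Yes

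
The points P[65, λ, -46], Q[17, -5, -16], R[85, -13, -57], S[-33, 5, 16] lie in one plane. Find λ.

-13

The points are coplanar iff PQ · (PR × PS) = 0.
Expanding, this is linear in λ: (126)λ + (1638) = 0.
So λ = -13.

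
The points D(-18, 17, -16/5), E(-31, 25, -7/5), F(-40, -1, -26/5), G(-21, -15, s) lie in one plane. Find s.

-41/5

Coplanarity ⇔ det[DE; DF; DG] = 0.
Expanding, this is linear in s: (410)s + (3362) = 0.
So s = -41/5.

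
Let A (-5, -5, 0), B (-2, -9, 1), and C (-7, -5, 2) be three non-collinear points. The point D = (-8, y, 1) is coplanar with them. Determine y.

-3

The plane through A, B, C has equation −8x − 8y − 8z = 80.
Substituting D: (-8)y + (56) = 80, so y = -3.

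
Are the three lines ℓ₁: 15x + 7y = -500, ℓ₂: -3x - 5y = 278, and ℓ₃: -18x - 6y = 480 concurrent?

No

The three lines meet at one point iff the augmented coefficient matrix [aᵢ bᵢ cᵢ] has rank < 3, i.e. its determinant vanishes.
Here the determinant is 72.
Nonzero, so no common point exists.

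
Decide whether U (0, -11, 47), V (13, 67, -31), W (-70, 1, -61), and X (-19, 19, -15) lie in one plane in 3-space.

Yes

With U as base: UV = (13, 78, -78), UW = (-70, 12, -108), UX = (-19, 30, -62).
UW × UX = (2496, -2288, -1872).
UV · (UW × UX) = 0.
The scalar triple product vanishes, so the four points are coplanar.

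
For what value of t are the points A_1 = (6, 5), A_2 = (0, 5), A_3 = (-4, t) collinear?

5

Collinearity: (A_3 − A_1) must be parallel to (A_2 − A_1) = (-6, 0).
Cross-multiplying the components: (t − 5)·(-6) = (-10)·(0).
Solving gives t = 5.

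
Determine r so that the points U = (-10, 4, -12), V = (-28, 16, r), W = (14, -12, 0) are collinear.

Collinearity requires UV × UW = 0; each component is linear in r.
The x-component gives (16)r + (336) = 0, so r = -21.
The remaining components then also vanish.

-21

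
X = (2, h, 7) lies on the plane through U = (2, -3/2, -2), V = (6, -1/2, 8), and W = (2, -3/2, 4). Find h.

The plane through U, V, W has equation 6x − 24y = 48.
Substituting X: (-24)h + (12) = 48, so h = -3/2.

-3/2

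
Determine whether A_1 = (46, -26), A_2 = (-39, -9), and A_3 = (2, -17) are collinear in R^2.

A_1A_2 = (-85, 17), A_1A_3 = (-44, 9).
Twice the signed area of △A_1A_2A_3 is (-85)(9) − (17)(-44) = -17.
The area is nonzero, so the three points are not collinear.

No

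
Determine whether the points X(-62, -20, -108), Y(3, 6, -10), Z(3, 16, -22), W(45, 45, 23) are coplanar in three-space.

With X as base: XY = (65, 26, 98), XZ = (65, 36, 86), XW = (107, 65, 131).
XZ × XW = (-874, 687, 373).
XY · (XZ × XW) = -2394.
Since -2394 ≠ 0, the four points are not coplanar.

No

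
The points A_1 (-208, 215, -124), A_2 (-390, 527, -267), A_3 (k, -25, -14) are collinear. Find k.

-68

Collinearity requires A_1A_2 × A_1A_3 = 0; each component is linear in k.
The y-component gives (-143)k + (-9724) = 0, so k = -68.
The remaining components then also vanish.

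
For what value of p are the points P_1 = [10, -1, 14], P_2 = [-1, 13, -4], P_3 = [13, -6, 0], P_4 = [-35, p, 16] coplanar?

The points are coplanar iff P_1P_2 · (P_1P_3 × P_1P_4) = 0.
Expanding, this is linear in p: (-208)p + (12688) = 0.
So p = 61.

61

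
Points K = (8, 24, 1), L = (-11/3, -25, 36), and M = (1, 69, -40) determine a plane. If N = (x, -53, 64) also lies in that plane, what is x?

The plane through K, L, M has equation 434x − (2170/3)y − 868z = -14756.
Substituting N: (434)x + (-51646/3) = -14756, so x = 17/3.

17/3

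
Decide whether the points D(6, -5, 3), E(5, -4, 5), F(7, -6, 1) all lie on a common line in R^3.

Yes

DE = (-1, 1, 2), DF = (1, -1, -2).
Each component of DF is -1 times the corresponding component of DE, so DF = -1·DE and the points are collinear.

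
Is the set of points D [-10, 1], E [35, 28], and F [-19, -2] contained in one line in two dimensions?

No

DE = (45, 27), DF = (-9, -3).
det[DE; DF] = (45)(-3) − (27)(-9) = 108.
The determinant is nonzero, so they are not collinear.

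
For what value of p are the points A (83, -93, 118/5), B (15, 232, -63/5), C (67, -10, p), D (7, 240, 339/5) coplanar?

The points are coplanar iff AB · (AC × AD) = 0.
Expanding, this is linear in p: (-2056)p + (-32896/5) = 0.
So p = -16/5.

-16/5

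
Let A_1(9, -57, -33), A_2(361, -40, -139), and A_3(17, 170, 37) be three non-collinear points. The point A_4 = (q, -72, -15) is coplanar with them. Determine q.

-63

The plane through A_1, A_2, A_3 has equation 25252x − 25488y + 79768z = -952260.
Substituting A_4: (25252)q + (638616) = -952260, so q = -63.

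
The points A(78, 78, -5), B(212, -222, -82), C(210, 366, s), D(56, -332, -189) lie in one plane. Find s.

169

Coplanarity ⇔ det[AB; AC; AD] = 0.
Expanding, this is linear in s: (61540)s + (-10400260) = 0.
So s = 169.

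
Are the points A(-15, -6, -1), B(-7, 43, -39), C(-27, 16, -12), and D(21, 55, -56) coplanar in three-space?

A normal to the plane through A, B, C is n = AB × AC = (297, 544, 764).
The plane has equation n·P = -8483. For D: n·D = -6627.
-6627 ≠ -8483, so D is off the plane.

No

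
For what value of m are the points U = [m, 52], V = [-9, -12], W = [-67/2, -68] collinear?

Collinearity: (U − V) must be parallel to (W − V) = (-49/2, -56).
Cross-multiplying the components: (m − (-9))·(-56) = (64)·(-49/2).
Solving gives m = 19.

19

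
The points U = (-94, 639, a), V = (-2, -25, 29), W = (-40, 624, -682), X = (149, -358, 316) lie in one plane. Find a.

Coplanarity ⇔ det[UV; UW; UX] = 0.
Expanding, this is linear in a: (85345)a + (56925115) = 0.
So a = -667.

-667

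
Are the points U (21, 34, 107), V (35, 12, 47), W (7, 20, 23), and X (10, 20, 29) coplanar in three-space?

Yes

A normal to the plane through U, V, W is n = UV × UW = (1008, 2016, -504).
The plane has equation n·P = 35784. For X: n·X = 35784.
Equal, so X lies in the plane and all four are coplanar.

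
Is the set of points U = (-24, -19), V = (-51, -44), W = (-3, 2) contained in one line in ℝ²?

No

UV = (-27, -25), UW = (21, 21).
If collinear, UW would be a scalar multiple of UV. But (-27)·(21) ≠ (-25)·(21) (difference -42), so they are not parallel; the points are not collinear.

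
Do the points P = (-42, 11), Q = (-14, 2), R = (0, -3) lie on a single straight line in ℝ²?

PQ = (28, -9), PR = (42, -14).
If collinear, PR would be a scalar multiple of PQ. But (28)·(-14) ≠ (-9)·(42) (difference -14), so they are not parallel; the points are not collinear.

No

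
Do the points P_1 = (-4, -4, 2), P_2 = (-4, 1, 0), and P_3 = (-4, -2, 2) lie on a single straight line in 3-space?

No

P_1P_2 = (0, 5, -2), P_1P_3 = (0, 2, 0).
Comparing components 2 and 3: (5)(0) − (-2)(2) = 4 ≠ 0, so P_1P_2 and P_1P_3 are not parallel and the points are not collinear.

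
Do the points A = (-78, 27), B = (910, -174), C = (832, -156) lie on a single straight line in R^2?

AB = (988, -201), AC = (910, -183).
If collinear, AC would be a scalar multiple of AB. But (988)·(-183) ≠ (-201)·(910) (difference 2106), so they are not parallel; the points are not collinear.

No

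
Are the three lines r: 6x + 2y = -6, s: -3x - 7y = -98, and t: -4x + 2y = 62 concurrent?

Intersecting r and s: solving the 2×2 system gives (x, y) = (-119/18, 101/6).
Substitute into t: (-4)(-119/18) + (2)(101/6) = 541/9.
But t requires 62 ≠ 541/9, so the three lines have no common point.

No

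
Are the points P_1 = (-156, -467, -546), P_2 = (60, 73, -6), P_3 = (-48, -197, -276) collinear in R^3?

Yes

P_1P_2 = (216, 540, 540), P_1P_3 = (108, 270, 270).
Each component of P_1P_3 is 1/2 times the corresponding component of P_1P_2, so P_1P_3 = 1/2·P_1P_2 and the points are collinear.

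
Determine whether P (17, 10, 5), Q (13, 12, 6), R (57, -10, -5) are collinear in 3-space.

PQ = (-4, 2, 1), PR = (40, -20, -10).
Each component of PR is -10 times the corresponding component of PQ, so PR = -10·PQ and the points are collinear.

Yes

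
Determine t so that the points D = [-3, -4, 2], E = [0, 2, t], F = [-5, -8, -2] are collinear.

8

Direction DF = (-2, -4, -4). From the x-coordinate of E, the parameter along the line is τ = (0 − (-3))/(-2) = -3/2.
Then t = 2 + (-3/2)·(-4) = 8.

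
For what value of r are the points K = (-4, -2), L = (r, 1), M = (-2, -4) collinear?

-7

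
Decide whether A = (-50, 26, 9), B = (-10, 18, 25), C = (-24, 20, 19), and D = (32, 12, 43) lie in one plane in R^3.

The four points are coplanar iff the 3×3 determinant with rows AB, AC, AD is zero.
Rows: (40, -8, 16), (26, -6, 10), (82, -14, 34).
Expanding along the first row: (40)(-64) − (-8)(64) + (16)(128) = 0.
Zero determinant ⇒ coplanar.

Yes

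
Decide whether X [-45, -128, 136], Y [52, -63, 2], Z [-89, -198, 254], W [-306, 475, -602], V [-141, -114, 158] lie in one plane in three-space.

Yes

The plane through X, Y, Z has normal n = XY × XZ = (-1710, -5550, -3930) and equation n·P = 252870.
Checking the remaining points: n·W = 252870, n·V = 252870.
All equal 252870, so all 5 points lie in one plane.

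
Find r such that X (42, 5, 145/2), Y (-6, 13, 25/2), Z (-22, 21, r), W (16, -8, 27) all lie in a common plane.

-7/2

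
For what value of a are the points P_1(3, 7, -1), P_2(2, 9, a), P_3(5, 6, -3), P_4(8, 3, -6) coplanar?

0

Coplanarity ⇔ det[P_1P_2; P_1P_3; P_1P_4] = 0.
Expanding, this is linear in a: (-3)a + (0) = 0.
So a = 0.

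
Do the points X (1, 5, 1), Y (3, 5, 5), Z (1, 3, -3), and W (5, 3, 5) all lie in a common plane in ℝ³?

Yes

A normal to the plane through X, Y, Z is n = XY × XZ = (8, 8, -4).
The plane has equation n·P = 44. For W: n·W = 44.
Equal, so W lies in the plane and all four are coplanar.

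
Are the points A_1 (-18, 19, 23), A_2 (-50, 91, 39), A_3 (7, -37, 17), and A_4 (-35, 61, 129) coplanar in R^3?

Yes

A normal to the plane through A_1, A_2, A_3 is n = A_1A_2 × A_1A_3 = (464, 208, -8).
The plane has equation n·P = -4584. For A_4: n·A_4 = -4584.
Equal, so A_4 lies in the plane and all four are coplanar.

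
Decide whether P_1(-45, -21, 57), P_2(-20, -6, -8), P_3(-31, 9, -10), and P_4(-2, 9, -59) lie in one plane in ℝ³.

No

A normal to the plane through P_1, P_2, P_3 is n = P_1P_2 × P_1P_3 = (945, 765, 540).
The plane has equation n·P = -27810. For P_4: n·P_4 = -26865.
-26865 ≠ -27810, so P_4 is off the plane.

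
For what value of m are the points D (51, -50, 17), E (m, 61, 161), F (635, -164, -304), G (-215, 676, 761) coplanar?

The points are coplanar iff DE · (DF × DG) = 0.
Expanding, this is linear in m: (148230)m + (10376100) = 0.
So m = -70.

-70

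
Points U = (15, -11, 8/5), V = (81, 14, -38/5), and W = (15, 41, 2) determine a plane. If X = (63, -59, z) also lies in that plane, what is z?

-28/5

A normal to the plane is n = UV × UW = (2442/5, -132/5, 3432).
X lies in the plane iff n · UX = 0.
This gives (3432)z + (96096/5) = 0, so z = -28/5.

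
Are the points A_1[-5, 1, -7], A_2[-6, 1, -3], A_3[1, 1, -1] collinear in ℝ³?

A_1A_2 = (-1, 0, 4), A_1A_3 = (6, 0, 6).
Comparing components 3 and 1: (4)(6) − (-1)(6) = 30 ≠ 0, so A_1A_2 and A_1A_3 are not parallel and the points are not collinear.

No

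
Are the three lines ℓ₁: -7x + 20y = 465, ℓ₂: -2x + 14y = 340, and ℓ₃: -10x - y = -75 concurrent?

Intersecting ℓ₁ and ℓ₂: solving the 2×2 system gives (x, y) = (5, 25).
Substitute into ℓ₃: (-10)(5) + (-1)(25) = -75.
This equals -75, so (5, 25) lies on all three lines and they are concurrent.

Yes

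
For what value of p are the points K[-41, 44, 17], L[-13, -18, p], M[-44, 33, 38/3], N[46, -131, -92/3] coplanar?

-1/3

Normal to plane KMN: n = (-234, -520, 1482); plane equation n·P = 11908.
Requiring n·L = 11908: (1482)p + (12402) = 11908.
So p = -1/3.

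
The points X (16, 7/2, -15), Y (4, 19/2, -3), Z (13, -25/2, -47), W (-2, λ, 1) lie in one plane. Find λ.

23/2

The points are coplanar iff XY · (XZ × XW) = 0.
Expanding, this is linear in λ: (-420)λ + (4830) = 0.
So λ = 23/2.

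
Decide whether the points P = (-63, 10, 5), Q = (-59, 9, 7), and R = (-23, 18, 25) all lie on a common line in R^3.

No

PQ = (4, -1, 2), PR = (40, 8, 20).
PQ × PR = (-36, 0, 72).
The cross product is nonzero, so the points do not lie on one line.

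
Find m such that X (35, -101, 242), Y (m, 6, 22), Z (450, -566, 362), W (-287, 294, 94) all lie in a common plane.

67

Normal to plane XZW: n = (21420, 22780, 14195); plane equation n·P = 1884110.
Requiring n·Y = 1884110: (21420)m + (448970) = 1884110.
So m = 67.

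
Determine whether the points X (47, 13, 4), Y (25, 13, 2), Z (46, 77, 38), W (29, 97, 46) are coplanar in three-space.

No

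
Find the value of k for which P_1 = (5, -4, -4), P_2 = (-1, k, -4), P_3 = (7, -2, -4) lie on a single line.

Collinearity requires P_1P_2 × P_1P_3 = 0; each component is linear in k.
The z-component gives (-2)k + (-20) = 0, so k = -10.
The remaining components then also vanish.

-10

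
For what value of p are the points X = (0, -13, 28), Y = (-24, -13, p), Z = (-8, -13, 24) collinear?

16

Direction XZ = (-8, 0, -4). From the x-coordinate of Y, the parameter along the line is τ = (-24 − 0)/(-8) = 3.
Then p = 28 + 3·(-4) = 16.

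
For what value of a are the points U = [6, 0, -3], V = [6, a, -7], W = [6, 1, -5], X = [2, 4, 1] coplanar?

2

Normal to plane UWX: n = (12, 8, 4); plane equation n·P = 60.
Requiring n·V = 60: (8)a + (44) = 60.
So a = 2.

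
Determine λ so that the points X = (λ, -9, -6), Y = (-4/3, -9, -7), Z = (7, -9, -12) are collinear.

-3

Direction YZ = (25/3, 0, -5). From the z-coordinate of X, the parameter along the line is τ = (-6 − (-7))/(-5) = -1/5.
Then λ = (-4/3) + (-1/5)·(25/3) = -3.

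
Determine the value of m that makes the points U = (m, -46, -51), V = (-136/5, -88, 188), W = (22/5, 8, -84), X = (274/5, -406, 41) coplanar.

8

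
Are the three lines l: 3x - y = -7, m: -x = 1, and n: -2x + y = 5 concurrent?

No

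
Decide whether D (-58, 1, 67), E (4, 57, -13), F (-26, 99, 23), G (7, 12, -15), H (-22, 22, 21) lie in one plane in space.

The plane through D, E, F has normal n = DE × DF = (5376, 168, 4284) and equation n·P = -24612.
Checking the remaining points: n·G = -24612, n·H = -24612.
All equal -24612, so all 5 points lie in one plane.

Yes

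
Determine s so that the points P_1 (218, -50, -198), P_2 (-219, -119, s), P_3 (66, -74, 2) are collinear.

377

Direction P_1P_3 = (-152, -24, 200). From the x-coordinate of P_2, the parameter along the line is τ = (-219 − 218)/(-152) = 23/8.
Then s = (-198) + 23/8·(200) = 377.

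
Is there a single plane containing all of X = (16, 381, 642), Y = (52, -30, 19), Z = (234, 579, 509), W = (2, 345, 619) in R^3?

A normal to the plane through X, Y, Z is n = XY × XZ = (178017, -131026, 96726).
The plane has equation n·P = 15025458. For W: n·W = 15025458.
Equal, so W lies in the plane and all four are coplanar.

Yes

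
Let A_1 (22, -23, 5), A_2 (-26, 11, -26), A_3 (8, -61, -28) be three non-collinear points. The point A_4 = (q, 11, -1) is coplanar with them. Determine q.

-1

The plane through A_1, A_2, A_3 has equation −2300x − 1150y + 2300z = -12650.
Substituting A_4: (-2300)q + (-14950) = -12650, so q = -1.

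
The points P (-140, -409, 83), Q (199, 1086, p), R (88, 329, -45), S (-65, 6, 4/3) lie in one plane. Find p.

-596/3

The points are coplanar iff PQ · (PR × PS) = 0.
Expanding, this is linear in p: (39270)p + (7801640) = 0.
So p = -596/3.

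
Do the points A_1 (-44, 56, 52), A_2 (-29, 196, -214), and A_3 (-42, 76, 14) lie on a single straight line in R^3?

No

A_1A_2 = (15, 140, -266), A_1A_3 = (2, 20, -38).
Comparing components 3 and 1: (-266)(2) − (15)(-38) = 38 ≠ 0, so A_1A_2 and A_1A_3 are not parallel and the points are not collinear.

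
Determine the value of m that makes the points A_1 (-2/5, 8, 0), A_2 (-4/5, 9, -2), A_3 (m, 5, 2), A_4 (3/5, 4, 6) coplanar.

-2/5

The points are coplanar iff A_1A_2 · (A_1A_3 × A_1A_4) = 0.
Expanding, this is linear in m: (2)m + (4/5) = 0.
So m = -2/5.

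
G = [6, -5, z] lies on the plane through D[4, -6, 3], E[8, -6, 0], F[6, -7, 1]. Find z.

A normal to the plane is n = DE × DF = (-3, 2, -4).
G lies in the plane iff n · DG = 0.
This gives (-4)z + (8) = 0, so z = 2.

2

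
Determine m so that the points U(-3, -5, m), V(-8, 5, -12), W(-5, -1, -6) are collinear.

-2

Collinearity requires UV × UW = 0; each component is linear in m.
The x-component gives (-6)m + (-12) = 0, so m = -2.
The remaining components then also vanish.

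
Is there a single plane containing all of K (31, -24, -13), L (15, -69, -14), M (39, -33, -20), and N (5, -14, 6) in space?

No

A normal to the plane through K, L, M is n = KL × KM = (306, -120, 504).
The plane has equation n·P = 5814. For N: n·N = 6234.
6234 ≠ 5814, so N is off the plane.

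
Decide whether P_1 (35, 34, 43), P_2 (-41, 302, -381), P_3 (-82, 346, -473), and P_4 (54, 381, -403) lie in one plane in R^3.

No

With P_1 as base: P_1P_2 = (-76, 268, -424), P_1P_3 = (-117, 312, -516), P_1P_4 = (19, 347, -446).
P_1P_3 × P_1P_4 = (39900, -61986, -46527).
P_1P_2 · (P_1P_3 × P_1P_4) = 82800.
Since 82800 ≠ 0, the four points are not coplanar.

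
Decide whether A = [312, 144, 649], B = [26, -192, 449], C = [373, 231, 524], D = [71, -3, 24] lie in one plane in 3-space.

No

The four points are coplanar iff the 3×3 determinant with rows AB, AC, AD is zero.
Rows: (-286, -336, -200), (61, 87, -125), (-241, -147, -625).
Expanding along the first row: (-286)(-72750) − (-336)(-68250) + (-200)(12000) = -4525500.
Nonzero ⇒ not coplanar.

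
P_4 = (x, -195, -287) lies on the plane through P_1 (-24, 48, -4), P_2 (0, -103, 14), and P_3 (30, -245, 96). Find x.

-21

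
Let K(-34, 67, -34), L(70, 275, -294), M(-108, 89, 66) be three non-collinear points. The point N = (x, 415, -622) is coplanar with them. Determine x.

242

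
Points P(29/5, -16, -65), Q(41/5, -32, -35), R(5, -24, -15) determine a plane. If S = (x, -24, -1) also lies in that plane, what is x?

The plane through P, Q, R has equation −560x − 144y − 32z = 1136.
Substituting S: (-560)x + (3488) = 1136, so x = 21/5.

21/5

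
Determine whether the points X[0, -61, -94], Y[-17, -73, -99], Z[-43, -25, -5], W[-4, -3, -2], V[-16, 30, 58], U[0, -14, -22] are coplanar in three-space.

The plane through X, Y, Z has normal n = XY × XZ = (-888, 1728, -1128) and equation n·P = 624.
Checking the remaining points: n·W = 624, n·V = 624, n·U = 624.
All equal 624, so all 6 points lie in one plane.

Yes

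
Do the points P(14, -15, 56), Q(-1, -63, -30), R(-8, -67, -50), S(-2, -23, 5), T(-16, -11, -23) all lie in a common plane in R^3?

No

The plane through P, Q, R has normal n = PQ × PR = (616, 302, -276) and equation n·X = -11362.
Checking the remaining points: n·S = -9558, n·T = -6830.
Since n·S = -9558 ≠ -11362, S is off the plane and the points are not all coplanar.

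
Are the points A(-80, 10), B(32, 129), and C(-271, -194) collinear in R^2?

No

AB = (112, 119), AC = (-191, -204).
Twice the signed area of △ABC is (112)(-204) − (119)(-191) = -119.
The area is nonzero, so the three points are not collinear.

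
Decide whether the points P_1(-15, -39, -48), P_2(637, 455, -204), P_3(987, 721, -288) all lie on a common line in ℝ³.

P_1P_2 = (652, 494, -156), P_1P_3 = (1002, 760, -240).
P_1P_2 × P_1P_3 = (0, 168, 532).
The cross product is nonzero, so the points do not lie on one line.

No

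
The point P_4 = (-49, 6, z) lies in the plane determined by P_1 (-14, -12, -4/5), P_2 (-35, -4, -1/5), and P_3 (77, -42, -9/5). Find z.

The plane through P_1, P_2, P_3 has equation 10x + (168/5)y − 98z = -2324/5.
Substituting P_4: (-98)z + (-1442/5) = -2324/5, so z = 9/5.

9/5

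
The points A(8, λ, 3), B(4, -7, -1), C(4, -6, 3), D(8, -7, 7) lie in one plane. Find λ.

-8

The points are coplanar iff AB · (AC × AD) = 0.
Expanding, this is linear in λ: (-16)λ + (-128) = 0.
So λ = -8.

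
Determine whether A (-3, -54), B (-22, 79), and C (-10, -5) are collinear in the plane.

Yes

AB = (-19, 133), AC = (-7, 49).
Twice the signed area of △ABC is (-19)(49) − (133)(-7) = 0.
The triangle is degenerate (zero area), so the points are collinear.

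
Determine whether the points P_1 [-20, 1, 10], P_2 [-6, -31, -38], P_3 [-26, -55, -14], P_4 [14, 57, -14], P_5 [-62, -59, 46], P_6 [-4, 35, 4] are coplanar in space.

The plane through P_1, P_2, P_3 has normal n = P_1P_2 × P_1P_3 = (-1920, 624, -976) and equation n·P = 29264.
Checking the remaining points: n·P_4 = 22352, n·P_5 = 37328, n·P_6 = 25616.
Since n·P_4 = 22352 ≠ 29264, P_4 is off the plane and the points are not all coplanar.

No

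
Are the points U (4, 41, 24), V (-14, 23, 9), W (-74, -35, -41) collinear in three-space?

No

UV = (-18, -18, -15), UW = (-78, -76, -65).
UV × UW = (30, 0, -36).
The cross product is nonzero, so the points do not lie on one line.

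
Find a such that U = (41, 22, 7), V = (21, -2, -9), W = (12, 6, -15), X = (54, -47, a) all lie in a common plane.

12

Coplanarity ⇔ det[UV; UW; UX] = 0.
Expanding, this is linear in a: (-376)a + (4512) = 0.
So a = 12.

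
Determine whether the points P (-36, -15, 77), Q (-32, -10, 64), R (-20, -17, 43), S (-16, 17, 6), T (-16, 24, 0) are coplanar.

No

The plane through P, Q, R has normal n = PQ × PR = (-196, -72, -88) and equation n·X = 1360.
Checking the remaining points: n·S = 1384, n·T = 1408.
Since n·S = 1384 ≠ 1360, S is off the plane and the points are not all coplanar.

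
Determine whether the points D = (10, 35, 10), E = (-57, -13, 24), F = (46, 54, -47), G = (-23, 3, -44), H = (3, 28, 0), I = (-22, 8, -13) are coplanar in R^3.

No

The plane through D, E, F has normal n = DE × DF = (2470, -3315, 455) and equation n·P = -86775.
Checking the remaining points: n·G = -86775, n·H = -85410, n·I = -86775.
Since n·H = -85410 ≠ -86775, H is off the plane and the points are not all coplanar.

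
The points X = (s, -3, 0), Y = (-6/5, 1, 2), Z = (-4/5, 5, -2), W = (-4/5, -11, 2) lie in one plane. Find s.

-4/5

The points are coplanar iff XY · (XZ × XW) = 0.
Expanding, this is linear in s: (48)s + (192/5) = 0.
So s = -4/5.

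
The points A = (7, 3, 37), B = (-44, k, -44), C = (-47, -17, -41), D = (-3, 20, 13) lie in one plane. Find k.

Normal to plane ACD: n = (1806, -516, -1118); plane equation n·P = -30272.
Requiring n·B = -30272: (-516)k + (-30272) = -30272.
So k = 0.

0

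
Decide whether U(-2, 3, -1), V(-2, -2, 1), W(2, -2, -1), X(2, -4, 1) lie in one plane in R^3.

No

With U as base: UV = (0, -5, 2), UW = (4, -5, 0), UX = (4, -7, 2).
UW × UX = (-10, -8, -8).
UV · (UW × UX) = 24.
Since 24 ≠ 0, the four points are not coplanar.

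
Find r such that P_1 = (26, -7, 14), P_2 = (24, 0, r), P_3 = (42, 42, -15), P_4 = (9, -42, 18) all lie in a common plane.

Normal to plane P_1P_3P_4: n = (-819, 429, 273); plane equation n·P = -20475.
Requiring n·P_2 = -20475: (273)r + (-19656) = -20475.
So r = -3.

-3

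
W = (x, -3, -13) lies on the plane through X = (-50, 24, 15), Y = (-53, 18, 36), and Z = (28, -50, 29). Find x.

Coplanarity requires XY · (XZ × XW) = 0.
XY = (-3, -6, 21), XZ = (78, -74, 14); the triple product is linear in x with coefficient 1470 and constant term 8820.
Setting it to zero: x = -6.

-6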